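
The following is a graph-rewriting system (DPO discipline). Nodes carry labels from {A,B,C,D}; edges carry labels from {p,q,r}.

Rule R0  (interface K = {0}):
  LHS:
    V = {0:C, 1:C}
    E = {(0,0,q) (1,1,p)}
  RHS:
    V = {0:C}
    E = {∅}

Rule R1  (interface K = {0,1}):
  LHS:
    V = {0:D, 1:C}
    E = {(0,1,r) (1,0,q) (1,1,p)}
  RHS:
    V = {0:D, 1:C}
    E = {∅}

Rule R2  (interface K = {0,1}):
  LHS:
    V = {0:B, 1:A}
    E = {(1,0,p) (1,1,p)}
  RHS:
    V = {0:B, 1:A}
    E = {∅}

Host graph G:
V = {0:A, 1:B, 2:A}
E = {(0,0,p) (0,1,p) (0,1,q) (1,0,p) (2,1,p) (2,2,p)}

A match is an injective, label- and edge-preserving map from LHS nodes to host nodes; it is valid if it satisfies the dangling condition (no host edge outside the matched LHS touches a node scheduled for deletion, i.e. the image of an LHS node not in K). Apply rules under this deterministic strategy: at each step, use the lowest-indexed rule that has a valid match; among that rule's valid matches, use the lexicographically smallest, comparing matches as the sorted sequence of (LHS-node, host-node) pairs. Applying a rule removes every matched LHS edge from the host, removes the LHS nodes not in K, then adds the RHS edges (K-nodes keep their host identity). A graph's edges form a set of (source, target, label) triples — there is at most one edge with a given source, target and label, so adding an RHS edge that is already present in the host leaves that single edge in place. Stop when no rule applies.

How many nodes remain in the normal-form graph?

[0] host  ⇒  3 nodes, 6 edges  {0-p->0 0-p->1 0-q->1 1-p->0 2-p->1 2-p->2}
[1] R2 @ {0↦1, 1↦0}  ⇒  3 nodes, 4 edges  {0-q->1 1-p->0 2-p->1 2-p->2}
[2] R2 @ {0↦1, 1↦2}  ⇒  3 nodes, 2 edges  {0-q->1 1-p->0}
final graph: no rule applies after step 2
NF nodes: {0:A, 1:B, 2:A}

Answer: 3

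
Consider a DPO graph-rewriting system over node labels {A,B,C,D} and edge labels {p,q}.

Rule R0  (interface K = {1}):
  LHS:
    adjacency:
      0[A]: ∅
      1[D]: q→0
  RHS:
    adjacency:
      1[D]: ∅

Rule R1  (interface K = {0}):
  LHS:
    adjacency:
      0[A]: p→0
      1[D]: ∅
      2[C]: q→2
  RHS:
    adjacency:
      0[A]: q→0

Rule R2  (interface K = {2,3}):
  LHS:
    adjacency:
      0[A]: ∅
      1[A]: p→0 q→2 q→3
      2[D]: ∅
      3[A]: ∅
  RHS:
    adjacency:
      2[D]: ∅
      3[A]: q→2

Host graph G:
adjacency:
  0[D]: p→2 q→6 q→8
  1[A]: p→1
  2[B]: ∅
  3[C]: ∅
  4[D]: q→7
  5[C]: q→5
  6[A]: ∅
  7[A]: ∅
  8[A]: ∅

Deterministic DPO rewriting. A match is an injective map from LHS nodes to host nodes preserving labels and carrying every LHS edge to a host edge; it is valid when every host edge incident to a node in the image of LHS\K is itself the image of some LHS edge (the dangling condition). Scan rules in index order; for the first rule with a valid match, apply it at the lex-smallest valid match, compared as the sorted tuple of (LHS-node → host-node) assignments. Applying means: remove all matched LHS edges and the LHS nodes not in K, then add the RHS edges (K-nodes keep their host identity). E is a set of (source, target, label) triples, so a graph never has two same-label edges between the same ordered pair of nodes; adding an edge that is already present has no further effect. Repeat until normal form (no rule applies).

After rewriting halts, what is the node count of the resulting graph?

[0] host  ⇒  9 nodes, 6 edges  {0-p->2 0-q->6 0-q->8 1-p->1 4-q->7 5-q->5}
[1] R0 @ {0↦6, 1↦0}  ⇒  8 nodes, 5 edges  {0-p->2 0-q->8 1-p->1 4-q->7 5-q->5}
[2] R0 @ {0↦7, 1↦4}  ⇒  7 nodes, 4 edges  {0-p->2 0-q->8 1-p->1 5-q->5}
[3] R0 @ {0↦8, 1↦0}  ⇒  6 nodes, 3 edges  {0-p->2 1-p->1 5-q->5}
[4] R1 @ {0↦1, 1↦4, 2↦5}  ⇒  4 nodes, 2 edges  {0-p->2 1-q->1}
halt: no rule applies after step 4
NF nodes: {0:D, 1:A, 2:B, 3:C}

Answer: 4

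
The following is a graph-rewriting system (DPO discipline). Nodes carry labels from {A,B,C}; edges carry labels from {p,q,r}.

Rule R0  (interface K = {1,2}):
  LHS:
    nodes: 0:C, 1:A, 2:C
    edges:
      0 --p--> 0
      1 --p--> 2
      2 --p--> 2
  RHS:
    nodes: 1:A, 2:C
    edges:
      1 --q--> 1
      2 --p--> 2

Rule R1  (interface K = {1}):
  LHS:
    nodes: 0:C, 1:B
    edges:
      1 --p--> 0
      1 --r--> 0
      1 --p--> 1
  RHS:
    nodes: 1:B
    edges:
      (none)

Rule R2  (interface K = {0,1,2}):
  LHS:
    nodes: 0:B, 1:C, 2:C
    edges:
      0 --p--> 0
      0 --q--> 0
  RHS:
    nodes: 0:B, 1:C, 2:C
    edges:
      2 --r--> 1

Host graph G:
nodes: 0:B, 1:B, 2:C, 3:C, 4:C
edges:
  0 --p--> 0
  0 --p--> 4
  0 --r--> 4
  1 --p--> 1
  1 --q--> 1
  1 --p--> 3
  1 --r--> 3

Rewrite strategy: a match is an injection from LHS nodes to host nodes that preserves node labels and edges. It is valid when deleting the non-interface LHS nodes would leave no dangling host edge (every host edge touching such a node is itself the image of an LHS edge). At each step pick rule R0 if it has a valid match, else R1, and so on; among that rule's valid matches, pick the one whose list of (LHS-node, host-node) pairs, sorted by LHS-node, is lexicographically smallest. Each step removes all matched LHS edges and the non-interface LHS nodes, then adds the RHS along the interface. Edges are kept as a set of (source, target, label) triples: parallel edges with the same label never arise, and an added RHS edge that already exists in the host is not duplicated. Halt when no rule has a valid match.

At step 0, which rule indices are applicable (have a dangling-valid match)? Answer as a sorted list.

R0: no valid match — LHS pattern not found
R1: 2 valid matches — {0↦3, 1↦1}, {0↦4, 1↦0}
R2: 6 valid matches — {0↦1, 1↦2, 2↦3}, {0↦1, 1↦2, 2↦4}, {0↦1, 1↦3, 2↦2} (+3 more)

Answer: [R1,R2]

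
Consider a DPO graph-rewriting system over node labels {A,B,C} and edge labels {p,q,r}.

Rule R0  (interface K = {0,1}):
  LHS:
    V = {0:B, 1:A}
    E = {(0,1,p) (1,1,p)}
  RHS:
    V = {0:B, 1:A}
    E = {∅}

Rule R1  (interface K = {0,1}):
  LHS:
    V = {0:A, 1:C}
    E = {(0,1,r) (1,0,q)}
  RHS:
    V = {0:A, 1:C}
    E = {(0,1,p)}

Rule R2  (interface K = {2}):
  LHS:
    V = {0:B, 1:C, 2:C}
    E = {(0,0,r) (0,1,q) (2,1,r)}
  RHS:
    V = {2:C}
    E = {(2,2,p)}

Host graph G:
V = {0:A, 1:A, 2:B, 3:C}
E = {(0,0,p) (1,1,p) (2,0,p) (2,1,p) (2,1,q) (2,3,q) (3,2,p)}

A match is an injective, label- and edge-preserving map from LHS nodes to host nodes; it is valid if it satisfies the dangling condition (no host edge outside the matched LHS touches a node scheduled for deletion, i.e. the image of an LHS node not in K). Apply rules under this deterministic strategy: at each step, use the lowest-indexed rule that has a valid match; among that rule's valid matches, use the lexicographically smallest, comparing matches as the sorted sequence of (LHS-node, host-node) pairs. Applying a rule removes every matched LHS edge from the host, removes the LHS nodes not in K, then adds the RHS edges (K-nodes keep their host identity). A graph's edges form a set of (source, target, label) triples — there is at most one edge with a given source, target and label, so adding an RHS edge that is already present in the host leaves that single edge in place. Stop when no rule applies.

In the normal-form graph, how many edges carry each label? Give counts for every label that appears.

start.  V:4 E:7  edges: 0-p->0 1-p->1 2-p->0 2-p->1 2-q->1 2-q->3 3-p->2
1. fire R0 via {0↦2, 1↦0}  →  V:4 E:5  edges: 1-p->1 2-p->1 2-q->1 2-q->3 3-p->2
2. fire R0 via {0↦2, 1↦1}  →  V:4 E:3  edges: 2-q->1 2-q->3 3-p->2
normal form: no rule applies after step 2
NF edges: [(2, 1, 'q'), (2, 3, 'q'), (3, 2, 'p')]

Answer: p:1 q:2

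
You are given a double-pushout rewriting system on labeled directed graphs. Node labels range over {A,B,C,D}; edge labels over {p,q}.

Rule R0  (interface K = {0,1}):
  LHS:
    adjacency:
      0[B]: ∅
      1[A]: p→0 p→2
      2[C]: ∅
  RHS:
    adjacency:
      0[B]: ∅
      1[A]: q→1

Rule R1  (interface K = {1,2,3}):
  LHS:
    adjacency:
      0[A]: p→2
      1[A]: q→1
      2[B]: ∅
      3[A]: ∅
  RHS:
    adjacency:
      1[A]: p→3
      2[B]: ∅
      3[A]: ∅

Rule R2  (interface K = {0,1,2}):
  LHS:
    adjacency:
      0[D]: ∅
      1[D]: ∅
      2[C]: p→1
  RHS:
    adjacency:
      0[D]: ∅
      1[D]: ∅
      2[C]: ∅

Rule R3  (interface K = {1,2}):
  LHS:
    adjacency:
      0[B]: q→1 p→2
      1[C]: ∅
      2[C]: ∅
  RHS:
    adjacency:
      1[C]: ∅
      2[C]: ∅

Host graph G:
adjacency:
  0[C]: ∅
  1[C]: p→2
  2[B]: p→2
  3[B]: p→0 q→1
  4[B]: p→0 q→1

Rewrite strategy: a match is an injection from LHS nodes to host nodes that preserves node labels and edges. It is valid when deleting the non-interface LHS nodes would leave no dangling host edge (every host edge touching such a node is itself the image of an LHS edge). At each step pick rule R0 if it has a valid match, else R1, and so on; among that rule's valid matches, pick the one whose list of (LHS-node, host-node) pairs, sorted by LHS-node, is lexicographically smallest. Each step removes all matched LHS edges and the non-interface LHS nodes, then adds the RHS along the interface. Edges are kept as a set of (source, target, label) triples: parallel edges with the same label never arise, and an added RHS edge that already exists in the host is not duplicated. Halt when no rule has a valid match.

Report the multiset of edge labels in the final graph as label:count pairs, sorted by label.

[0] host  ⇒  5 nodes, 6 edges  {1-p->2 2-p->2 3-p->0 3-q->1 4-p->0 4-q->1}
[1] R3 @ {0↦3, 1↦1, 2↦0}  ⇒  4 nodes, 4 edges  {1-p->2 2-p->2 4-p->0 4-q->1}
[2] R3 @ {0↦4, 1↦1, 2↦0}  ⇒  3 nodes, 2 edges  {1-p->2 2-p->2}
final graph: no rule applies after step 2
NF edges: [(1, 2, 'p'), (2, 2, 'p')]

Answer: p:2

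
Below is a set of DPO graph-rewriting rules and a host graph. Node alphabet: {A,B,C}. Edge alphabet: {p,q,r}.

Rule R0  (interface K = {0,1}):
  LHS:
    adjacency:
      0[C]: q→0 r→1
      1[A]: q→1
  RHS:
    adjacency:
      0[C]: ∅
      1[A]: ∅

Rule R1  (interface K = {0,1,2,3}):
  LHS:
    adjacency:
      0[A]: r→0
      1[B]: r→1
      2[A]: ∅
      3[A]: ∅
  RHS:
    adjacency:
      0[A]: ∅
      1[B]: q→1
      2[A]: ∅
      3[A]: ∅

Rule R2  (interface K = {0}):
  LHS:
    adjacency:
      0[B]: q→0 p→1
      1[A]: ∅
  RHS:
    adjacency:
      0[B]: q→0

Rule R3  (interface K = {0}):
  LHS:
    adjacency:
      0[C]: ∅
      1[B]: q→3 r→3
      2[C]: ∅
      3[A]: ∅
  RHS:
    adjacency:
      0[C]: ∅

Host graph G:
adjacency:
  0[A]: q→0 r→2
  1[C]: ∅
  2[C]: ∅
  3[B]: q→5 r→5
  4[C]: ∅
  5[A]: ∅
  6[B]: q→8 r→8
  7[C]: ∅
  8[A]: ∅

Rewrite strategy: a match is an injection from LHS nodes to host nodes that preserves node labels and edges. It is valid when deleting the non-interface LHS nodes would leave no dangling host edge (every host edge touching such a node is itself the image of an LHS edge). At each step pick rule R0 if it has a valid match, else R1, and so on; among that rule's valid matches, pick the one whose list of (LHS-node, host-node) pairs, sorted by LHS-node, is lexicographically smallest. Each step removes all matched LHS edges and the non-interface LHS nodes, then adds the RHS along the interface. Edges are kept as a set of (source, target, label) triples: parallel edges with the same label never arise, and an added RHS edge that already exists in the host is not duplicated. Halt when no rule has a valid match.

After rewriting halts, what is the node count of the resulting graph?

Answer: 3

Steps:
initial: |V|=9 |E|=6  E = 0-q->0 0-r->2 3-q->5 3-r->5 6-q->8 6-r->8
step 1: apply R3 at {0↦1, 1↦3, 2↦4, 3↦5}  → |V|=6 |E|=4  E = 0-q->0 0-r->2 6-q->8 6-r->8
step 2: apply R3 at {0↦1, 1↦6, 2↦7, 3↦8}  → |V|=3 |E|=2  E = 0-q->0 0-r->2
final graph: no rule applies after step 2
NF nodes: {0:A, 1:C, 2:C}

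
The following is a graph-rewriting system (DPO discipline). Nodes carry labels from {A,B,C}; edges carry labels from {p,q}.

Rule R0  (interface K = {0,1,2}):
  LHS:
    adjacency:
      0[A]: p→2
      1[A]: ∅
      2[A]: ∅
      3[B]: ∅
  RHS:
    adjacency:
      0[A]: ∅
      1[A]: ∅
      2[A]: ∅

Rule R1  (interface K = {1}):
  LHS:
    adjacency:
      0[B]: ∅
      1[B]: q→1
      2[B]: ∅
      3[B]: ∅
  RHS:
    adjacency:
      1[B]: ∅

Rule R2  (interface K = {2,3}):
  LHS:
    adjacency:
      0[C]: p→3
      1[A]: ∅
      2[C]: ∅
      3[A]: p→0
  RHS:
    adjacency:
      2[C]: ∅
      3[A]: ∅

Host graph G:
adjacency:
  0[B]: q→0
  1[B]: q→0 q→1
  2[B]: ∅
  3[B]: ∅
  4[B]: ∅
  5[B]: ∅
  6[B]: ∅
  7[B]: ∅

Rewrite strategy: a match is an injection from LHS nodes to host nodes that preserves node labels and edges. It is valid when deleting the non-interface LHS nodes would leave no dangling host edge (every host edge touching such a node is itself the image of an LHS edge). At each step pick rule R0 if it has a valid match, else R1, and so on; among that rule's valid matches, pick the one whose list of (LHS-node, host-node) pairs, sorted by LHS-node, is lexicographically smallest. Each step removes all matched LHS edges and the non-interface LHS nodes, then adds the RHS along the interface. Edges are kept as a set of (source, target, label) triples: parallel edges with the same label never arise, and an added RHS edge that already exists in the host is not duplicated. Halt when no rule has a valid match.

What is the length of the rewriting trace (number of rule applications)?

Answer: 2

Derivation:
[0] host  ⇒  8 nodes, 3 edges  {0-q->0 1-q->0 1-q->1}
[1] R1 @ {0↦2, 1↦0, 2↦3, 3↦4}  ⇒  5 nodes, 2 edges  {1-q->0 1-q->1}
[2] R1 @ {0↦5, 1↦1, 2↦6, 3↦7}  ⇒  2 nodes, 1 edges  {1-q->0}
final graph: no rule applies after step 2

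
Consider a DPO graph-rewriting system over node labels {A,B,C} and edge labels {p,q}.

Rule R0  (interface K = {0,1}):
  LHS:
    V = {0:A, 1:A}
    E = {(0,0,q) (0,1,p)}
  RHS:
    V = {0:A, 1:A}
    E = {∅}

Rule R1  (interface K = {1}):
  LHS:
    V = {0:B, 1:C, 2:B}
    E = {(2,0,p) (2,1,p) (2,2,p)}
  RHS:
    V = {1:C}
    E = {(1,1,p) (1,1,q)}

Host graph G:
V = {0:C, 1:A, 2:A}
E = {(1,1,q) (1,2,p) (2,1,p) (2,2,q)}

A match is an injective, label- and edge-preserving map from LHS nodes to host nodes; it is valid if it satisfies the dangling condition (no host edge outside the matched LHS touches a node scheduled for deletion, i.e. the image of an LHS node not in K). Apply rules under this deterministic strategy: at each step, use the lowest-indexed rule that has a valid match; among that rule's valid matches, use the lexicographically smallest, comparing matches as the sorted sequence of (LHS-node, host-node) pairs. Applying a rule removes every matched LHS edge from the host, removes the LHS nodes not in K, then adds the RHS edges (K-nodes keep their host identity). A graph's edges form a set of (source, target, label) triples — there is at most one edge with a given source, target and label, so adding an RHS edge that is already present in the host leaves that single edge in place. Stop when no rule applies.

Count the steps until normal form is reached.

initial: |V|=3 |E|=4  E = 1-q->1 1-p->2 2-p->1 2-q->2
step 1: apply R0 at {0↦1, 1↦2}  → |V|=3 |E|=2  E = 2-p->1 2-q->2
step 2: apply R0 at {0↦2, 1↦1}  → |V|=3 |E|=0  E = ∅
normal form: no rule applies after step 2

Answer: 2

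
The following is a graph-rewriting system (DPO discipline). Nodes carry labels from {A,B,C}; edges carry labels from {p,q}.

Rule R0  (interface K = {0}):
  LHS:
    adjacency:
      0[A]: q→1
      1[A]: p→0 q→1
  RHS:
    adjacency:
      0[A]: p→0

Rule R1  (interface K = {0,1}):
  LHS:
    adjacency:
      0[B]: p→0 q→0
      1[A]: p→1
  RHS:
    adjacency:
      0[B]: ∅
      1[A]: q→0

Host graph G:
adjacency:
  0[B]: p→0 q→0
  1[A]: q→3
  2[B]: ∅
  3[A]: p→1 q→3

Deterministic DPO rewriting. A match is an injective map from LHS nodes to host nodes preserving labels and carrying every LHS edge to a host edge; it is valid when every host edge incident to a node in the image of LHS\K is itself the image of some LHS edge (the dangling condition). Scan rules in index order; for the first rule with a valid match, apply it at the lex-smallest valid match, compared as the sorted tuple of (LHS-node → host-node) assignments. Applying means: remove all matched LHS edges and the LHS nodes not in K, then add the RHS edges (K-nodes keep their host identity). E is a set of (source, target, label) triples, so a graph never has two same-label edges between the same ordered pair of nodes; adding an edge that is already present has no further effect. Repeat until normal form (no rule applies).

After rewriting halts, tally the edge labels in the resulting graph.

initial: |V|=4 |E|=5  E = 0-p->0 0-q->0 1-q->3 3-p->1 3-q->3
step 1: apply R0 at {0↦1, 1↦3}  → |V|=3 |E|=3  E = 0-p->0 0-q->0 1-p->1
step 2: apply R1 at {0↦0, 1↦1}  → |V|=3 |E|=1  E = 1-q->0
halt: no rule applies after step 2
NF edges: [(1, 0, 'q')]

Answer: q:1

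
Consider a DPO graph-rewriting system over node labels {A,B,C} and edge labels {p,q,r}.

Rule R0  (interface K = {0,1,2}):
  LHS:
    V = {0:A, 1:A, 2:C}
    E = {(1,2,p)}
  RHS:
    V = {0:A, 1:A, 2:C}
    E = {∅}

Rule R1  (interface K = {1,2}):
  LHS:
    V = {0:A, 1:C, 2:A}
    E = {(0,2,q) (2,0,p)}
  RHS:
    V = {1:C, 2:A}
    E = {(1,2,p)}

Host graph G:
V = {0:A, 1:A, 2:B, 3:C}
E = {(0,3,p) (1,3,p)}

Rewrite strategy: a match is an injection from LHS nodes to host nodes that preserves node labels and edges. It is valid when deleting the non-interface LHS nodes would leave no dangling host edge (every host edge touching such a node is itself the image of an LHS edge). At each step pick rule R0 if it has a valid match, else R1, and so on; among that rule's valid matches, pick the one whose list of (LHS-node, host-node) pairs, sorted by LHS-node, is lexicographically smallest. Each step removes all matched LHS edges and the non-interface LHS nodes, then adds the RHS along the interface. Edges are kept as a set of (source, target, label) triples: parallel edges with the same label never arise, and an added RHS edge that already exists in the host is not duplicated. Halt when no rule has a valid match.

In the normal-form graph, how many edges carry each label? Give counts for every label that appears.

start.  V:4 E:2  edges: 0-p->3 1-p->3
1. fire R0 via {0↦0, 1↦1, 2↦3}  →  V:4 E:1  edges: 0-p->3
2. fire R0 via {0↦1, 1↦0, 2↦3}  →  V:4 E:0  edges: ∅
halt: no rule applies after step 2
NF edges: []

Answer: (no edges)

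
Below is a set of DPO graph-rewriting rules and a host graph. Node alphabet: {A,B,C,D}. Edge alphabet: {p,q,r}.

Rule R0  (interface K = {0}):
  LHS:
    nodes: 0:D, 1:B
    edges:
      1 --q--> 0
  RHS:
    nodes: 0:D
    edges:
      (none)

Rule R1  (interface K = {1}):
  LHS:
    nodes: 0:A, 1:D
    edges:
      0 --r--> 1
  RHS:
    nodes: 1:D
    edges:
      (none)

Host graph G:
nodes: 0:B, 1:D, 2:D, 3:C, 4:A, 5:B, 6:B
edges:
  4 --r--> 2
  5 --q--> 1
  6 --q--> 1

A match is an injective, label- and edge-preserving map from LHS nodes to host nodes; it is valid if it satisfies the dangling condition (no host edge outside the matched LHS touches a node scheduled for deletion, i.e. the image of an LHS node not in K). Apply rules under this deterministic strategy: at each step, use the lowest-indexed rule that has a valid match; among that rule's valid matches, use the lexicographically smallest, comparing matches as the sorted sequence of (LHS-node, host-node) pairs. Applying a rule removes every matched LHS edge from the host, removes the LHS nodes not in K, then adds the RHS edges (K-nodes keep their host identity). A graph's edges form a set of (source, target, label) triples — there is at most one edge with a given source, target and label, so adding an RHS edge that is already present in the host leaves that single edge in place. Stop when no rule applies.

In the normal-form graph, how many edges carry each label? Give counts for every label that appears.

[0] host  ⇒  7 nodes, 3 edges  {4-r->2 5-q->1 6-q->1}
[1] R0 @ {0↦1, 1↦5}  ⇒  6 nodes, 2 edges  {4-r->2 6-q->1}
[2] R0 @ {0↦1, 1↦6}  ⇒  5 nodes, 1 edges  {4-r->2}
[3] R1 @ {0↦4, 1↦2}  ⇒  4 nodes, 0 edges  {∅}
normal form: no rule applies after step 3
NF edges: []

Answer: (no edges)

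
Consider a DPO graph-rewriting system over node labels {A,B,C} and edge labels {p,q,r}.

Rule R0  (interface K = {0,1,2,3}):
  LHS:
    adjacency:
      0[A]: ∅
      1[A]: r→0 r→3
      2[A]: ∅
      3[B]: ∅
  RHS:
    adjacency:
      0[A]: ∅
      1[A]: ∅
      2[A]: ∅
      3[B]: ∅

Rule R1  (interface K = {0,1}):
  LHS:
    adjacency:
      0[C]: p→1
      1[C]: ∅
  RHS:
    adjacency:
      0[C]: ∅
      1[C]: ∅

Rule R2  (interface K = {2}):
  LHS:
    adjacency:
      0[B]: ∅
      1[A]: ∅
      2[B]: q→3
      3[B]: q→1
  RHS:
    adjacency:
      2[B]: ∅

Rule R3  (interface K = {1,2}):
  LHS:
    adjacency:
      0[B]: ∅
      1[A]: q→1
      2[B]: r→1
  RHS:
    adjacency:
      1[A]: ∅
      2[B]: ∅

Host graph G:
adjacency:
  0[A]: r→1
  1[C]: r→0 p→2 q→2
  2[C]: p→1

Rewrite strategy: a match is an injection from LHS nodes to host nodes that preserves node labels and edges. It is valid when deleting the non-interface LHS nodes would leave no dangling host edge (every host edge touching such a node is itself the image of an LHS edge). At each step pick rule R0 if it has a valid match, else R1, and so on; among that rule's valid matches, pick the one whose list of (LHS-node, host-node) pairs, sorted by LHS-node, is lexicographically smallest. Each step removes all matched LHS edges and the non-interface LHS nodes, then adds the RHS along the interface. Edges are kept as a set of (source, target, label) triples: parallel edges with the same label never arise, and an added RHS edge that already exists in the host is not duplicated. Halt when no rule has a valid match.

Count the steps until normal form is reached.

Answer: 2

Steps:
start.  V:3 E:5  edges: 0-r->1 1-r->0 1-p->2 1-q->2 2-p->1
1. fire R1 via {0↦1, 1↦2}  →  V:3 E:4  edges: 0-r->1 1-r->0 1-q->2 2-p->1
2. fire R1 via {0↦2, 1↦1}  →  V:3 E:3  edges: 0-r->1 1-r->0 1-q->2
halt: no rule applies after step 2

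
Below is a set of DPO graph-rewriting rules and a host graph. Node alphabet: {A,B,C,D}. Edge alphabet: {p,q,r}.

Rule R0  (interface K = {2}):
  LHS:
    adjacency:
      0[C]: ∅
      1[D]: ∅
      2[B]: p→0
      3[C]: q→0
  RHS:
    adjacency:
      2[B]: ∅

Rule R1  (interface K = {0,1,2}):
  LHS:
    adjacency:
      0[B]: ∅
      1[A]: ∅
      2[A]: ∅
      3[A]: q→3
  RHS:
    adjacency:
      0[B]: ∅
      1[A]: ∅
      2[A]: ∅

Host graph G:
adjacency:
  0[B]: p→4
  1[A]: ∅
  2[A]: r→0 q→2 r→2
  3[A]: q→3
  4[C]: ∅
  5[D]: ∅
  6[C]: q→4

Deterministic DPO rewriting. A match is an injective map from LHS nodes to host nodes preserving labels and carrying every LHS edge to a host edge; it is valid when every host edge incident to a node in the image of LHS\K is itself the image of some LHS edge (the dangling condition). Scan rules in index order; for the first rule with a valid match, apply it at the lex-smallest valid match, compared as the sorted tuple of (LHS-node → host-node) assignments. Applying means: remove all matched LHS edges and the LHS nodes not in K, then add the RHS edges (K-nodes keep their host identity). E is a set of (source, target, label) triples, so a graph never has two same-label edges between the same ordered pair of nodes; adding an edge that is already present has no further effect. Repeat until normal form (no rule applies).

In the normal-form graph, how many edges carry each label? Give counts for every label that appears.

Answer: q:1 r:2

Rewrite trace:
start.  V:7 E:6  edges: 0-p->4 2-r->0 2-q->2 2-r->2 3-q->3 6-q->4
1. fire R0 via {0↦4, 1↦5, 2↦0, 3↦6}  →  V:4 E:4  edges: 2-r->0 2-q->2 2-r->2 3-q->3
2. fire R1 via {0↦0, 1↦1, 2↦2, 3↦3}  →  V:3 E:3  edges: 2-r->0 2-q->2 2-r->2
halt: no rule applies after step 2
NF edges: [(2, 0, 'r'), (2, 2, 'q'), (2, 2, 'r')]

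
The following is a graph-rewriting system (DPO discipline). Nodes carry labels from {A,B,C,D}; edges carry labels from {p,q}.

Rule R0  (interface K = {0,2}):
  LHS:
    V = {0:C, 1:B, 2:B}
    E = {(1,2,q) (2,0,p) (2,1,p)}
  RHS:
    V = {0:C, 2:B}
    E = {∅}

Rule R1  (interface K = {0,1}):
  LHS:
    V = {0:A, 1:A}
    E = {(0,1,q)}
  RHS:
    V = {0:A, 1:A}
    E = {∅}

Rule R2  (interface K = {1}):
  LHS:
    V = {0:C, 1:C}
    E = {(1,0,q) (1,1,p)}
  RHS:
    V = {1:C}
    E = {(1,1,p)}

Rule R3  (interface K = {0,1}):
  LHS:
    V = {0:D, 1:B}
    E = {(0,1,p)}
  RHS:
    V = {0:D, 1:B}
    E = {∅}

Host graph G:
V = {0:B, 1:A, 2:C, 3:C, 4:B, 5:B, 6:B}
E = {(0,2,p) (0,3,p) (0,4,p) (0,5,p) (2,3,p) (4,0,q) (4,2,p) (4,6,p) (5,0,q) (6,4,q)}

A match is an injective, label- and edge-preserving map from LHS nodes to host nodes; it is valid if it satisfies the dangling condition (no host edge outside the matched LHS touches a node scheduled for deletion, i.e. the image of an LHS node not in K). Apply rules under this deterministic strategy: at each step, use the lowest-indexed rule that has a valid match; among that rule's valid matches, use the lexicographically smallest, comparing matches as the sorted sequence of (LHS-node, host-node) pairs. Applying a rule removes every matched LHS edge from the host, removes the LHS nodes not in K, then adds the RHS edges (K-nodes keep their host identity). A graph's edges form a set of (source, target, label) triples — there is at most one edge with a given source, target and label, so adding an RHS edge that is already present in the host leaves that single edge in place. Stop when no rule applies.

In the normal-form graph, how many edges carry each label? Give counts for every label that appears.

initial: |V|=7 |E|=10  E = 0-p->2 0-p->3 0-p->4 0-p->5 2-p->3 4-q->0 4-p->2 4-p->6 5-q->0 6-q->4
step 1: apply R0 at {0↦2, 1↦5, 2↦0}  → |V|=6 |E|=7  E = 0-p->3 0-p->4 2-p->3 4-q->0 4-p->2 4-p->6 6-q->4
step 2: apply R0 at {0↦2, 1↦6, 2↦4}  → |V|=5 |E|=4  E = 0-p->3 0-p->4 2-p->3 4-q->0
step 3: apply R0 at {0↦3, 1↦4, 2↦0}  → |V|=4 |E|=1  E = 2-p->3
normal form: no rule applies after step 3
NF edges: [(2, 3, 'p')]

Answer: p:1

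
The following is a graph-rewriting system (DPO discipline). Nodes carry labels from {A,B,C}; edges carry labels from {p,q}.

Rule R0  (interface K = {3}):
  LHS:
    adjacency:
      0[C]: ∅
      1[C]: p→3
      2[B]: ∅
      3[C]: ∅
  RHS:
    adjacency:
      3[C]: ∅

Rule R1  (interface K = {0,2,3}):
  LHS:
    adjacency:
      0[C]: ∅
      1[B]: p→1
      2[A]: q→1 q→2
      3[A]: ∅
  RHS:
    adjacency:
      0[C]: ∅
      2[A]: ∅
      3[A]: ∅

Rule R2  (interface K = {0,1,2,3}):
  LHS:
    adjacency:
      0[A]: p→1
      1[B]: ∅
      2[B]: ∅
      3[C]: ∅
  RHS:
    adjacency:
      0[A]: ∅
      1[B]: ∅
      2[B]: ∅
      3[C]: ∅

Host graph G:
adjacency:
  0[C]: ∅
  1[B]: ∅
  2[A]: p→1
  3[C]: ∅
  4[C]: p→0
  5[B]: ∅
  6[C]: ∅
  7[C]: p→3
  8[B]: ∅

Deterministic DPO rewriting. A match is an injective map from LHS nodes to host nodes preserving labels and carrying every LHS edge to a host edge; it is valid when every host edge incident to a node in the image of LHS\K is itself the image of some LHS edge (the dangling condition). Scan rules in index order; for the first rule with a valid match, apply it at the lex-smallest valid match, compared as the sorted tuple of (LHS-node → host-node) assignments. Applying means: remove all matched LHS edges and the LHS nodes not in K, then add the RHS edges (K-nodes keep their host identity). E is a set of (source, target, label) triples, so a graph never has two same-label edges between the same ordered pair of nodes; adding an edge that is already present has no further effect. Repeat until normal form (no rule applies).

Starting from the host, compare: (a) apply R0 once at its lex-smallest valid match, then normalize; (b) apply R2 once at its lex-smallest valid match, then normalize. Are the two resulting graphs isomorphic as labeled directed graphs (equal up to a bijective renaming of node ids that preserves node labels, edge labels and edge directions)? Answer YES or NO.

Answer: NO

Steps:
branch R0-first: apply at {0↦6, 1↦4, 2↦5, 3↦0} → |E|=2, then 1 more step(s) → NF |V|=3 |E|=1 V={1:B, 2:A, 3:C} E=2-p->1
branch R2-first: apply at {0↦2, 1↦1, 2↦5, 3↦0} → |E|=2, then 2 more step(s) → NF |V|=3 |E|=0 V={2:A, 3:C, 8:B} E=∅
graphs not isomorphic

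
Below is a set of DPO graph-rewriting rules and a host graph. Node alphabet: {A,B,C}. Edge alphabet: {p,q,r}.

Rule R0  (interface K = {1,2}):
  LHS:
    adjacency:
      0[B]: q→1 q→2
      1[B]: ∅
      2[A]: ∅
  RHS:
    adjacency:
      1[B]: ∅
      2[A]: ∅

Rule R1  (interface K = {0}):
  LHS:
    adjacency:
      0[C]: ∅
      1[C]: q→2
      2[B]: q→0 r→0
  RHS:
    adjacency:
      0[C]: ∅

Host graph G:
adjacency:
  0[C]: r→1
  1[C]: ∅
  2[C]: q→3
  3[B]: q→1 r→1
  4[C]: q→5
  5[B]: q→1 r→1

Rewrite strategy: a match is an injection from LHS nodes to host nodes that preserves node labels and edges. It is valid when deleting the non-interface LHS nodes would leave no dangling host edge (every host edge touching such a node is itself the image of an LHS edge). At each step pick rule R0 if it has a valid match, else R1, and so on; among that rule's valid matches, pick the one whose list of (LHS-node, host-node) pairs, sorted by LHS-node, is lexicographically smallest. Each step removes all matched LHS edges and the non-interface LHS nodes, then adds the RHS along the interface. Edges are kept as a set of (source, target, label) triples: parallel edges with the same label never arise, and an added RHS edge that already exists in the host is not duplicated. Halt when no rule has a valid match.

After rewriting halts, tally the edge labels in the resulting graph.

Answer: r:1

Steps:
initial: |V|=6 |E|=7  E = 0-r->1 2-q->3 3-q->1 3-r->1 4-q->5 5-q->1 5-r->1
step 1: apply R1 at {0↦1, 1↦2, 2↦3}  → |V|=4 |E|=4  E = 0-r->1 4-q->5 5-q->1 5-r->1
step 2: apply R1 at {0↦1, 1↦4, 2↦5}  → |V|=2 |E|=1  E = 0-r->1
final graph: no rule applies after step 2
NF edges: [(0, 1, 'r')]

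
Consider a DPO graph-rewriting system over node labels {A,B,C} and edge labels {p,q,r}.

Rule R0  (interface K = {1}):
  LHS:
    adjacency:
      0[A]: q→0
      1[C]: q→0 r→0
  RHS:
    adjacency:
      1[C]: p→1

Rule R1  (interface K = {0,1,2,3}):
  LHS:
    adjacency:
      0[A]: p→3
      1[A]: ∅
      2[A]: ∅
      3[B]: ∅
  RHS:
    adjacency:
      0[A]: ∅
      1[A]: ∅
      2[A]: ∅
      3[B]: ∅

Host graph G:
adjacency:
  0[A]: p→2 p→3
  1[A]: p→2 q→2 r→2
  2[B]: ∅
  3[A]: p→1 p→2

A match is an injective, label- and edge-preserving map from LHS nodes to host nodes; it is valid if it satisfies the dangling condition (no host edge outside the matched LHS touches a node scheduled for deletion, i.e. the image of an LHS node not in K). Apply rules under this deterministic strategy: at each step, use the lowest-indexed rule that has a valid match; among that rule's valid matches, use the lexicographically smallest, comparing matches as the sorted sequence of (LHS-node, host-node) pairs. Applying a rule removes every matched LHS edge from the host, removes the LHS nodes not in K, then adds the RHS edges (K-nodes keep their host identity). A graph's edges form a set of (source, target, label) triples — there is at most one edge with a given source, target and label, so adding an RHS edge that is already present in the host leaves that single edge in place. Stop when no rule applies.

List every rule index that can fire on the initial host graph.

Answer: [R1]

Derivation:
R0: no valid match — LHS pattern not found
R1: 6 valid matches — {0↦0, 1↦1, 2↦3, 3↦2}, {0↦0, 1↦3, 2↦1, 3↦2}, {0↦1, 1↦0, 2↦3, 3↦2} (+3 more)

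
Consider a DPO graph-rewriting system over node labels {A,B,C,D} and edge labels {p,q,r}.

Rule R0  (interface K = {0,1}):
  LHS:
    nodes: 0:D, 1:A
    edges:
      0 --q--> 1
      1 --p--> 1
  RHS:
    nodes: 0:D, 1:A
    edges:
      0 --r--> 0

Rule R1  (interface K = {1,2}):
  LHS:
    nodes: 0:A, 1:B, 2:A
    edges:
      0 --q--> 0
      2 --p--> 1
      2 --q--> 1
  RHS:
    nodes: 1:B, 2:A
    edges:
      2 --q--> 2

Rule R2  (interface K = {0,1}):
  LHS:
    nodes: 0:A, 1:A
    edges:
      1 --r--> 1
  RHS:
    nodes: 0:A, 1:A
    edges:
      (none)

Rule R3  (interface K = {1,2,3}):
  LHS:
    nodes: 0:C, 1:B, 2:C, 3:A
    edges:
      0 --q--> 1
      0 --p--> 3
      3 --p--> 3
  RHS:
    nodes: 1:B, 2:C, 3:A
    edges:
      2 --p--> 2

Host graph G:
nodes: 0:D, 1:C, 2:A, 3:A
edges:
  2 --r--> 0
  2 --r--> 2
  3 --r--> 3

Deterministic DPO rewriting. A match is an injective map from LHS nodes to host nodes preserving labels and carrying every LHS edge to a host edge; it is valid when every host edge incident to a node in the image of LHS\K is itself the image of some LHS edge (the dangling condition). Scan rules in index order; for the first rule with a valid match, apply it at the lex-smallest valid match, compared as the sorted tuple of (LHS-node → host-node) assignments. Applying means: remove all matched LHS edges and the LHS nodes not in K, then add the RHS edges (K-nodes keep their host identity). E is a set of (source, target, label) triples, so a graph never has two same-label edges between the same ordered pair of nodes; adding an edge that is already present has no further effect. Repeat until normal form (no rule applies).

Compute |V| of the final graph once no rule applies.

initial: |V|=4 |E|=3  E = 2-r->0 2-r->2 3-r->3
step 1: apply R2 at {0↦2, 1↦3}  → |V|=4 |E|=2  E = 2-r->0 2-r->2
step 2: apply R2 at {0↦3, 1↦2}  → |V|=4 |E|=1  E = 2-r->0
final graph: no rule applies after step 2
NF nodes: {0:D, 1:C, 2:A, 3:A}

Answer: 4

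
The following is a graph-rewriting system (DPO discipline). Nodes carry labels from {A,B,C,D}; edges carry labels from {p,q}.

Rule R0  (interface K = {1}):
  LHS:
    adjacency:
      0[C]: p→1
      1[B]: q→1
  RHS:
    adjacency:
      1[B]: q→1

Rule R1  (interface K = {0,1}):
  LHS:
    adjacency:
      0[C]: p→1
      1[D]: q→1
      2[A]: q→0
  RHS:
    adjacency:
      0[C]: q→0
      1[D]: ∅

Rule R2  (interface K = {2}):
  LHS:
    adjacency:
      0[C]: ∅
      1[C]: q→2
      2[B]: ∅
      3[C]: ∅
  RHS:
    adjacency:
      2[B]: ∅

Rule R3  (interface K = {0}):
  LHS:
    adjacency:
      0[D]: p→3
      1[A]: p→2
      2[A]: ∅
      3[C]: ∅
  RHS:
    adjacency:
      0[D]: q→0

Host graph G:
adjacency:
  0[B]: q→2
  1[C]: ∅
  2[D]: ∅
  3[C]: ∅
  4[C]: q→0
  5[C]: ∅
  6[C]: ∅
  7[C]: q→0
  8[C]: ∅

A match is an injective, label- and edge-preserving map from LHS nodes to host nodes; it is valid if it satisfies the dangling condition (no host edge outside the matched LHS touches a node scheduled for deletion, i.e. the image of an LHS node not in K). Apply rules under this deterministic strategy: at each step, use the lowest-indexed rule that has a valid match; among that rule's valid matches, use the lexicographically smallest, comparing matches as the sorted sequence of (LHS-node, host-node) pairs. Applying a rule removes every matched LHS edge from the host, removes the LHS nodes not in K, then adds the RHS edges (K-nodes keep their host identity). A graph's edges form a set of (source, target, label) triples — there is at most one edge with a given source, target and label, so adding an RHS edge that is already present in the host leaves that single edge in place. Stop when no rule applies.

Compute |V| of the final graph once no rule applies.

Answer: 3

Rewrite trace:
[0] host  ⇒  9 nodes, 3 edges  {0-q->2 4-q->0 7-q->0}
[1] R2 @ {0↦1, 1↦4, 2↦0, 3↦3}  ⇒  6 nodes, 2 edges  {0-q->2 7-q->0}
[2] R2 @ {0↦5, 1↦7, 2↦0, 3↦6}  ⇒  3 nodes, 1 edges  {0-q->2}
normal form: no rule applies after step 2
NF nodes: {0:B, 2:D, 8:C}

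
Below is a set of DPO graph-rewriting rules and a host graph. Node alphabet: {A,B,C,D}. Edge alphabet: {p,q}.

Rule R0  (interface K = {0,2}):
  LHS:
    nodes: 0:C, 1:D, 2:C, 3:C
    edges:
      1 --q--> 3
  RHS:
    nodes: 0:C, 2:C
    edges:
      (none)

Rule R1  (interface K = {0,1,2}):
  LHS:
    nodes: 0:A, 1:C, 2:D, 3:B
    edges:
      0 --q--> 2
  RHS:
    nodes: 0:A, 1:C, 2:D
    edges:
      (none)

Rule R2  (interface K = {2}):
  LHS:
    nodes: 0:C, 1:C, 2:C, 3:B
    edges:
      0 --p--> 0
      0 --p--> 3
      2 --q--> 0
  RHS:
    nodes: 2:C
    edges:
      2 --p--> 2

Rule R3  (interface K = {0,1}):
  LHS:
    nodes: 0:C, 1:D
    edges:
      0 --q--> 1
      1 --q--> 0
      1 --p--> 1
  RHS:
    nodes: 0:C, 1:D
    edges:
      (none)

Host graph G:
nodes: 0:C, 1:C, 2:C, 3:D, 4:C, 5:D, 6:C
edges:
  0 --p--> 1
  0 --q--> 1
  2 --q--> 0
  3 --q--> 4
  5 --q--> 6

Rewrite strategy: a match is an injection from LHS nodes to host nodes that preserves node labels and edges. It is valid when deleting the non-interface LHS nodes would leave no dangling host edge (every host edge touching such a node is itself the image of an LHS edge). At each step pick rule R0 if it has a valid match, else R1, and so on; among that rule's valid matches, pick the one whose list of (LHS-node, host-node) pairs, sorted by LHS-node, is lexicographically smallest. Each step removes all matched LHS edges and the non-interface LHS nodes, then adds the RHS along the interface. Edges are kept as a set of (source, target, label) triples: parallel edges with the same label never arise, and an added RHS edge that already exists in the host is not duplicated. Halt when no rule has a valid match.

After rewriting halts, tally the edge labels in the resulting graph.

Answer: p:1 q:2

Steps:
initial: |V|=7 |E|=5  E = 0-p->1 0-q->1 2-q->0 3-q->4 5-q->6
step 1: apply R0 at {0↦0, 1↦3, 2↦1, 3↦4}  → |V|=5 |E|=4  E = 0-p->1 0-q->1 2-q->0 5-q->6
step 2: apply R0 at {0↦0, 1↦5, 2↦1, 3↦6}  → |V|=3 |E|=3  E = 0-p->1 0-q->1 2-q->0
normal form: no rule applies after step 2
NF edges: [(0, 1, 'p'), (0, 1, 'q'), (2, 0, 'q')]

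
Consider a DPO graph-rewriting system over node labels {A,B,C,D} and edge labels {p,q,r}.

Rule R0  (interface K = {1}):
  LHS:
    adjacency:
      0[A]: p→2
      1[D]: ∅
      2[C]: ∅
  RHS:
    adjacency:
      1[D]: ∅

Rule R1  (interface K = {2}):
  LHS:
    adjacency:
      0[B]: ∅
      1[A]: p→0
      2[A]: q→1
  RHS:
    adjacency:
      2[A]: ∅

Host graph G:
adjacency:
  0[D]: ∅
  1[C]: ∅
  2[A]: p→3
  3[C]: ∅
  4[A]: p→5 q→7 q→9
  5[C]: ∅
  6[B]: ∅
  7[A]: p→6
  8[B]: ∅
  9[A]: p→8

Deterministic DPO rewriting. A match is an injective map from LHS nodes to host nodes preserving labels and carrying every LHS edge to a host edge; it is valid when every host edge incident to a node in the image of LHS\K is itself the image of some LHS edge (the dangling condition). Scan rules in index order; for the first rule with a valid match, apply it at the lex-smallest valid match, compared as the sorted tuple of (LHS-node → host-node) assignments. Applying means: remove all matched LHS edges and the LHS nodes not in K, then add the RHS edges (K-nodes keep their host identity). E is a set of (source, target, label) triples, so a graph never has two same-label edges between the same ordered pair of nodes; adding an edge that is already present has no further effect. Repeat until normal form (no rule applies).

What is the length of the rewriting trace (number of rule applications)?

start.  V:10 E:6  edges: 2-p->3 4-p->5 4-q->7 4-q->9 7-p->6 9-p->8
1. fire R0 via {0↦2, 1↦0, 2↦3}  →  V:8 E:5  edges: 4-p->5 4-q->7 4-q->9 7-p->6 9-p->8
2. fire R1 via {0↦6, 1↦7, 2↦4}  →  V:6 E:3  edges: 4-p->5 4-q->9 9-p->8
3. fire R1 via {0↦8, 1↦9, 2↦4}  →  V:4 E:1  edges: 4-p->5
4. fire R0 via {0↦4, 1↦0, 2↦5}  →  V:2 E:0  edges: ∅
final graph: no rule applies after step 4

Answer: 4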